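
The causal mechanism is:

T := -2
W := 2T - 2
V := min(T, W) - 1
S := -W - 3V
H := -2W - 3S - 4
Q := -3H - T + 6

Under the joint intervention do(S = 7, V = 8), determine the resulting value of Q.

The joint intervention fixes S = 7, V = 8, removing each variable's own equation.
W = 2T - 2  [with T=-2]  = -6
H = -2W - 3S - 4  [with W=-6, S=7]  = -13
Q = -3H - T + 6  [with H=-13, T=-2]  = 47

47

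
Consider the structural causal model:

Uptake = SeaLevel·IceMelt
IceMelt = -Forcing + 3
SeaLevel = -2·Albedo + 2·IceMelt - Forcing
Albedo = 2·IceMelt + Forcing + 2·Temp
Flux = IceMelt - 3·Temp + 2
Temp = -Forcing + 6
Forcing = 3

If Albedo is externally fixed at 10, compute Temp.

3

The intervention breaks the incoming arrows to Albedo: Albedo = 2·IceMelt + Forcing + 2·Temp no longer applies, and Albedo = 10.
Since Temp is not a descendant of the intervened variable, it is unaffected.
Temp = -Forcing + 6  [with Forcing=3]  = 3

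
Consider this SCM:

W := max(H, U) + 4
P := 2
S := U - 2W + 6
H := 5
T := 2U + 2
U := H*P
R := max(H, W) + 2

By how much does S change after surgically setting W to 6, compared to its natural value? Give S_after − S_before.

16

Intervening sets W = 6 and removes its equation (W := max(H, U) + 4).
U = H*P  [with H=5, P=2]  = 10
S = U - 2W + 6  [with U=10, W=6]  = 4
Without intervention: U = H*P  [with H=5, P=2]  = 10; W = max(H, U) + 4  [with H=5, U=10]  = 14; S = U - 2W + 6  [with U=10, W=14]  = -12.
Change = 4 − (-12) = 16.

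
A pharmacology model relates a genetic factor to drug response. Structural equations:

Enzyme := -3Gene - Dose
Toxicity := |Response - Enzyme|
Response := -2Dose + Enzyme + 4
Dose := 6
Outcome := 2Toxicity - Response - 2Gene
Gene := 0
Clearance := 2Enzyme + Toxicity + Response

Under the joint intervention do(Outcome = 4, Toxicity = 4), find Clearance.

-22

Setting Outcome = 4, Toxicity = 4 by intervention discards those variables' equations.
Enzyme = -3Gene - Dose  [with Gene=0, Dose=6]  = -6
Response = -2Dose + Enzyme + 4  [with Dose=6, Enzyme=-6]  = -14
Clearance = 2Enzyme + Toxicity + Response  [with Enzyme=-6, Toxicity=4, Response=-14]  = -22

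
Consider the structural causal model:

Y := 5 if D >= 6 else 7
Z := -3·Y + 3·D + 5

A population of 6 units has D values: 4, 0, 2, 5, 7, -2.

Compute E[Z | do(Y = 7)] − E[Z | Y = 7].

2.6

Under do(Y=7), Y's equation is replaced by Y=7 for every unit. Per-unit Z: -4, -16, -10, -1, 5, -22. Mean = -8.
Conditioning on Y=7 selects the 5 unit(s) with D ∈ {4, 0, 2, 5, -2}. Their Z values: -4, -16, -10, -1, -22. Mean = -10.6.
Difference = -8 − (-10.6) = 2.6.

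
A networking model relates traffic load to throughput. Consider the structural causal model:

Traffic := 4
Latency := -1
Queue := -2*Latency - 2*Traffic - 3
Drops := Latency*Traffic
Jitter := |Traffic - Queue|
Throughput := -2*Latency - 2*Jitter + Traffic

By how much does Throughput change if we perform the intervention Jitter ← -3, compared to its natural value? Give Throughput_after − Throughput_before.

The intervention breaks the incoming arrows to Jitter: Jitter := |Traffic - Queue| no longer applies, and Jitter = -3.
Throughput = -2*Latency - 2*Jitter + Traffic  [with Latency=-1, Jitter=-3, Traffic=4]  = 12
Without intervention: Queue = -2*Latency - 2*Traffic - 3  [with Latency=-1, Traffic=4]  = -9; Jitter = |Traffic - Queue|  [with Traffic=4, Queue=-9]  = 13; Throughput = -2*Latency - 2*Jitter + Traffic  [with Latency=-1, Jitter=13, Traffic=4]  = -20.
Change = 12 − (-20) = 32.

32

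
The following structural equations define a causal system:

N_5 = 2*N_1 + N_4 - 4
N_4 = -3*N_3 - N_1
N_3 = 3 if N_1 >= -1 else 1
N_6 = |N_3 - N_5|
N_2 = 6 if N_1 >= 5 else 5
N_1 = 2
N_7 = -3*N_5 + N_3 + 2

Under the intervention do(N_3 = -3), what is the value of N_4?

The intervention breaks the incoming arrows to N_3: N_3 = 3 if N_1 >= -1 else 1 no longer applies, and N_3 = -3.
N_4 = -3*N_3 - N_1  [with N_3=-3, N_1=2]  = 7

7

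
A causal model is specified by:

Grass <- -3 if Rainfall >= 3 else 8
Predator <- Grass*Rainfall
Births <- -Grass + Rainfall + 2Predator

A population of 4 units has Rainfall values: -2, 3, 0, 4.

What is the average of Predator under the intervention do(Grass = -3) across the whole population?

-3.75

do(Grass=-3) breaks Grass's dependence on Rainfall. With Grass=-3 fixed, Predator across the units is 6, -9, 0, -12, mean -3.75.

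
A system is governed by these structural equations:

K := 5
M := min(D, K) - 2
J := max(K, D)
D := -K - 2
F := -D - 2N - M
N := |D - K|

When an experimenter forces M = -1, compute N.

12

The intervention breaks the incoming arrows to M: M := min(D, K) - 2 no longer applies, and M = -1.
N is not downstream of the intervention, so its value is determined by the original equations.
D = -K - 2  [with K=5]  = -7
N = |D - K|  [with D=-7, K=5]  = 12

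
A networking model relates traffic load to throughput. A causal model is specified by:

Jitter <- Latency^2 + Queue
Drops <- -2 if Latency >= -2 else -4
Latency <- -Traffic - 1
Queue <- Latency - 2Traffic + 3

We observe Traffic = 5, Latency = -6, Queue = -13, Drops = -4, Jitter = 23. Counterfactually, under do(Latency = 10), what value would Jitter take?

103

do(Latency=10) replaces the equation Latency <- -Traffic - 1 with the constant Latency = 10.
Queue = Latency - 2Traffic + 3  [with Latency=10, Traffic=5]  = 3
Jitter = Latency^2 + Queue  [with Latency=10, Queue=3]  = 103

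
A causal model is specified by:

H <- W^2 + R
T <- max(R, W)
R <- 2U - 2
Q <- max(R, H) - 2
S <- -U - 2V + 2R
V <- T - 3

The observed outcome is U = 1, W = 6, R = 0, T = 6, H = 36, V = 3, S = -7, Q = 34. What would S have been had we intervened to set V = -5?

Intervening sets V = -5 and removes its equation (V <- T - 3).
R = 2U - 2  [with U=1]  = 0
S = -U - 2V + 2R  [with U=1, V=-5, R=0]  = 9

9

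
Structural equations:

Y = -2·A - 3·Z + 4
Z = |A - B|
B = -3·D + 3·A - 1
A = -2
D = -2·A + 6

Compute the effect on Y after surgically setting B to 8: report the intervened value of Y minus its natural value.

do(B=8) replaces the equation B = -3·D + 3·A - 1 with the constant B = 8.
Z = |A - B|  [with A=-2, B=8]  = 10
Y = -2·A - 3·Z + 4  [with A=-2, Z=10]  = -22
Without intervention: D = -2·A + 6  [with A=-2]  = 10; B = -3·D + 3·A - 1  [with D=10, A=-2]  = -37; Z = |A - B|  [with A=-2, B=-37]  = 35; Y = -2·A - 3·Z + 4  [with A=-2, Z=35]  = -97.
Change = -22 − (-97) = 75.

75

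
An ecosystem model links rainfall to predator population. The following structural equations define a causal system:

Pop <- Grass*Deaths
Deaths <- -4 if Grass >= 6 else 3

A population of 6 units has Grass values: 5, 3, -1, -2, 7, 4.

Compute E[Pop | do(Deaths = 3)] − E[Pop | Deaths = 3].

do(Deaths=3) breaks Deaths's dependence on Grass. With Deaths=3 fixed, Pop across the units is 15, 9, -3, -6, 21, 12, mean 8.
E[Pop|Deaths=3] averages over only the 5 units with Deaths=3 (Grass = 5, 3, -1, -2, 4): Pop = 15, 9, -3, -6, 12, mean 5.4.
Difference = 8 − 5.4 = 2.6.

2.6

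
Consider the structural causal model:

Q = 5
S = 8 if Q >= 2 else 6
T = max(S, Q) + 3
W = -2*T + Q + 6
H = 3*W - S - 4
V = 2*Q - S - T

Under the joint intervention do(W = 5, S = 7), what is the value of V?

-7

The joint intervention fixes W = 5, S = 7, removing each variable's own equation.
T = max(S, Q) + 3  [with S=7, Q=5]  = 10
V = 2*Q - S - T  [with Q=5, S=7, T=10]  = -7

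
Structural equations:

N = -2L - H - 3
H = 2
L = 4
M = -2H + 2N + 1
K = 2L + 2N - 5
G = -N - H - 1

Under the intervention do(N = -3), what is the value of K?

The intervention breaks the incoming arrows to N: N = -2L - H - 3 no longer applies, and N = -3.
K = 2L + 2N - 5  [with L=4, N=-3]  = -3

-3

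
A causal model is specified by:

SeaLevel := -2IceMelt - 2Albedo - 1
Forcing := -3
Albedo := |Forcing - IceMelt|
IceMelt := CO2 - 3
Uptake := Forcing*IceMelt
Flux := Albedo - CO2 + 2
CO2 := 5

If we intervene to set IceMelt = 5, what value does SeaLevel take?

do(IceMelt=5) replaces the equation IceMelt := CO2 - 3 with the constant IceMelt = 5.
Albedo = |Forcing - IceMelt|  [with Forcing=-3, IceMelt=5]  = 8
SeaLevel = -2IceMelt - 2Albedo - 1  [with IceMelt=5, Albedo=8]  = -27

-27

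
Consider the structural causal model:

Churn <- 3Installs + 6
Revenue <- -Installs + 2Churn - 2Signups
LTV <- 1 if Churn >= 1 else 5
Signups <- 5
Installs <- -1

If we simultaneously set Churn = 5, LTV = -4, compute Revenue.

1

The joint intervention fixes Churn = 5, LTV = -4, removing each variable's own equation.
Revenue = -Installs + 2Churn - 2Signups  [with Installs=-1, Churn=5, Signups=5]  = 1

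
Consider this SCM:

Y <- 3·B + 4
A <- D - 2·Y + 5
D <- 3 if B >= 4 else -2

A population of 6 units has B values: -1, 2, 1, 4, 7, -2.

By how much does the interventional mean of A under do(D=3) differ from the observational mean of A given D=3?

Every unit gets D=3 under the intervention. A values become 6, -12, -6, -24, -42, 12; E[A|do(D=3)] = -11.
Observing D=3 restricts to units where D's equation naturally yields 3: B ∈ {4, 7}. In that subpopulation A = -24, -42, mean -33.
Difference = -11 − (-33) = 22.

22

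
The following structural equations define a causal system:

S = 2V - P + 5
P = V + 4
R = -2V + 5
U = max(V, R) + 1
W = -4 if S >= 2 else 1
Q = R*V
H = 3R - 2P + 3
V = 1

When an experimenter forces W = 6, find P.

Under do(W=6), the mechanism W = -4 if S >= 2 else 1 is discarded; W is fixed at 6.
P is not downstream of the intervention, so its value is determined by the original equations.
P = V + 4  [with V=1]  = 5

5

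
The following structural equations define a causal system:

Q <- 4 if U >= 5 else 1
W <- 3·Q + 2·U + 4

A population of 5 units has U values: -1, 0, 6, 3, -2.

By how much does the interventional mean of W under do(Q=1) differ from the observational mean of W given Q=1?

2.4

Under do(Q=1), Q's equation is replaced by Q=1 for every unit. Per-unit W: 5, 7, 19, 13, 3. Mean = 9.4.
Conditioning on Q=1 selects the 4 unit(s) with U ∈ {-1, 0, 3, -2}. Their W values: 5, 7, 13, 3. Mean = 7.
Difference = 9.4 − 7 = 2.4.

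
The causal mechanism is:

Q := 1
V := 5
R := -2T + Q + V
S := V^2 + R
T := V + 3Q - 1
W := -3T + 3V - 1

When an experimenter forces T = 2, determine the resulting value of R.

The intervention breaks the incoming arrows to T: T := V + 3Q - 1 no longer applies, and T = 2.
R = -2T + Q + V  [with T=2, Q=1, V=5]  = 2

2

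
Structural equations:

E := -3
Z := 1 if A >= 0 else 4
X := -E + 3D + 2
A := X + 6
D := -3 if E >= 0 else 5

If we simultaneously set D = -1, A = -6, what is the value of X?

2

The joint intervention fixes D = -1, A = -6, removing each variable's own equation.
X = -E + 3D + 2  [with E=-3, D=-1]  = 2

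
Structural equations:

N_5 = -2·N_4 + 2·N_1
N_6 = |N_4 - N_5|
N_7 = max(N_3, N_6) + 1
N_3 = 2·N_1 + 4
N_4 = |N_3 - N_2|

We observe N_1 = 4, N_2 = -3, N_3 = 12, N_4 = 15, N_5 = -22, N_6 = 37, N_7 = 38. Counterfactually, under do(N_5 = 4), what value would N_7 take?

Under do(N_5=4), the mechanism N_5 = -2·N_4 + 2·N_1 is discarded; N_5 is fixed at 4.
N_3 = 2·N_1 + 4  [with N_1=4]  = 12
N_4 = |N_3 - N_2|  [with N_3=12, N_2=-3]  = 15
N_6 = |N_4 - N_5|  [with N_4=15, N_5=4]  = 11
N_7 = max(N_3, N_6) + 1  [with N_3=12, N_6=11]  = 13

13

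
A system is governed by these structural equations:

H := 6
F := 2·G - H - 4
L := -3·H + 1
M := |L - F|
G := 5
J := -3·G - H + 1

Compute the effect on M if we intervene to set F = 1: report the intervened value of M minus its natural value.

The intervention breaks the incoming arrows to F: F := 2·G - H - 4 no longer applies, and F = 1.
L = -3·H + 1  [with H=6]  = -17
M = |L - F|  [with L=-17, F=1]  = 18
Without intervention: L = -3·H + 1  [with H=6]  = -17; F = 2·G - H - 4  [with G=5, H=6]  = 0; M = |L - F|  [with L=-17, F=0]  = 17.
Change = 18 − 17 = 1.

1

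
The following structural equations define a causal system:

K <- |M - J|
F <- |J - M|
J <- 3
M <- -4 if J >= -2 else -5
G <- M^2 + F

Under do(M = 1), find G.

3

do(M=1) replaces the equation M <- -4 if J >= -2 else -5 with the constant M = 1.
F = |J - M|  [with J=3, M=1]  = 2
G = M^2 + F  [with M=1, F=2]  = 3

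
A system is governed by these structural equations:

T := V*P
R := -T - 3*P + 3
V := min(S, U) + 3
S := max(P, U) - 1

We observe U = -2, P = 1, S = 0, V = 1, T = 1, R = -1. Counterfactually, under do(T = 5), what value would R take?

The intervention breaks the incoming arrows to T: T := V*P no longer applies, and T = 5.
R = -T - 3*P + 3  [with T=5, P=1]  = -5

-5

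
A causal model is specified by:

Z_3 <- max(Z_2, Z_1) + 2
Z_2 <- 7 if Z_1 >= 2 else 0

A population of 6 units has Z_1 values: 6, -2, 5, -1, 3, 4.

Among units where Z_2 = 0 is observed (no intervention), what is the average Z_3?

Observing Z_2=0 restricts to units where Z_2's equation naturally yields 0: Z_1 ∈ {-2, -1}. In that subpopulation Z_3 = 2, 2, mean 2.

2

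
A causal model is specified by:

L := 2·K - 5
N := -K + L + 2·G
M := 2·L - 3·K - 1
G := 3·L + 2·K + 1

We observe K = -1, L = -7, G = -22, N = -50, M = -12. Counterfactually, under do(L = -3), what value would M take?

do(L=-3) replaces the equation L := 2·K - 5 with the constant L = -3.
M = 2·L - 3·K - 1  [with L=-3, K=-1]  = -4

-4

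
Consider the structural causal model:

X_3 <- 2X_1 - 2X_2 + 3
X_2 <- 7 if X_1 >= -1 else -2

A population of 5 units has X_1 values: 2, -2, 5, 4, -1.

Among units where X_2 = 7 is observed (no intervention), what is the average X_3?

Conditioning on X_2=7 selects the 4 unit(s) with X_1 ∈ {2, 5, 4, -1}. Their X_3 values: -7, -1, -3, -13. Mean = -6.

-6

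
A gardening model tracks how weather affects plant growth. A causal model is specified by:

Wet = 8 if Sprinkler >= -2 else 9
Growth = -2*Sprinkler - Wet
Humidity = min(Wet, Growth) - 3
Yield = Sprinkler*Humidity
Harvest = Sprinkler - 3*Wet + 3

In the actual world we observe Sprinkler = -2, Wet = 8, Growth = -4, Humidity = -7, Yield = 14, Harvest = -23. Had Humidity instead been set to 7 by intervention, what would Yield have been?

-14

Intervening sets Humidity = 7 and removes its equation (Humidity = min(Wet, Growth) - 3).
Yield = Sprinkler*Humidity  [with Sprinkler=-2, Humidity=7]  = -14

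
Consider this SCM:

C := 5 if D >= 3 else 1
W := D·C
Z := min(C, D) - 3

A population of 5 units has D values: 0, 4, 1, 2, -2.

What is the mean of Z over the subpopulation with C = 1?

-3

Observing C=1 restricts to units where C's equation naturally yields 1: D ∈ {0, 1, 2, -2}. In that subpopulation Z = -3, -2, -2, -5, mean -3.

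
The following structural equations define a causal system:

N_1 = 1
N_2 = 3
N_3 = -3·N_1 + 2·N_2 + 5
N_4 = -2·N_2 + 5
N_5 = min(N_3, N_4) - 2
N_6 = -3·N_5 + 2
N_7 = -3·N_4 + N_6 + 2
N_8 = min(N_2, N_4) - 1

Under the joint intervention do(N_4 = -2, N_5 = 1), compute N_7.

7

Under do(N_4 = -2, N_5 = 1), each intervened variable's structural equation is replaced by its fixed value.
N_6 = -3·N_5 + 2  [with N_5=1]  = -1
N_7 = -3·N_4 + N_6 + 2  [with N_4=-2, N_6=-1]  = 7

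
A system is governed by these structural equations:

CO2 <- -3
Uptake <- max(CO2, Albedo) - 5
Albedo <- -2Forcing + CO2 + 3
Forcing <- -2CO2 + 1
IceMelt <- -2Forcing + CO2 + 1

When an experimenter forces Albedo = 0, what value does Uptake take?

Intervening sets Albedo = 0 and removes its equation (Albedo <- -2Forcing + CO2 + 3).
Uptake = max(CO2, Albedo) - 5  [with CO2=-3, Albedo=0]  = -5

-5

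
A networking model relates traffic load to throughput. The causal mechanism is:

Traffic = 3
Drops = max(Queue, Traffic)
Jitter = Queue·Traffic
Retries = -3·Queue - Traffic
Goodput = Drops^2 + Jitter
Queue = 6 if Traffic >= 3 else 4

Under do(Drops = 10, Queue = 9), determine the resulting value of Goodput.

127

Setting Drops = 10, Queue = 9 by intervention discards those variables' equations.
Jitter = Queue·Traffic  [with Queue=9, Traffic=3]  = 27
Goodput = Drops^2 + Jitter  [with Drops=10, Jitter=27]  = 127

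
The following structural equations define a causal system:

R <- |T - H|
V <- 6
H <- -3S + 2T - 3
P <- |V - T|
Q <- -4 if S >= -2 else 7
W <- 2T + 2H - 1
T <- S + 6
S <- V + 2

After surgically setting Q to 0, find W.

Intervening sets Q = 0 and removes its equation (Q <- -4 if S >= -2 else 7).
Since W is not a descendant of the intervened variable, it is unaffected.
S = V + 2  [with V=6]  = 8
T = S + 6  [with S=8]  = 14
H = -3S + 2T - 3  [with S=8, T=14]  = 1
W = 2T + 2H - 1  [with T=14, H=1]  = 29

29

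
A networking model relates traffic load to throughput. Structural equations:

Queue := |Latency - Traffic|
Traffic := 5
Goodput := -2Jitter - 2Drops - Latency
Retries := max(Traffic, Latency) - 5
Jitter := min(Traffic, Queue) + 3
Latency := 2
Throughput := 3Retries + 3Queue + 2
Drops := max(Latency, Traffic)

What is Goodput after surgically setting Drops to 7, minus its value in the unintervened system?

do(Drops=7) replaces the equation Drops := max(Latency, Traffic) with the constant Drops = 7.
Queue = |Latency - Traffic|  [with Latency=2, Traffic=5]  = 3
Jitter = min(Traffic, Queue) + 3  [with Traffic=5, Queue=3]  = 6
Goodput = -2Jitter - 2Drops - Latency  [with Jitter=6, Drops=7, Latency=2]  = -28
Without intervention: Queue = |Latency - Traffic|  [with Latency=2, Traffic=5]  = 3; Drops = max(Latency, Traffic)  [with Latency=2, Traffic=5]  = 5; Jitter = min(Traffic, Queue) + 3  [with Traffic=5, Queue=3]  = 6; Goodput = -2Jitter - 2Drops - Latency  [with Jitter=6, Drops=5, Latency=2]  = -24.
Change = -28 − (-24) = -4.

-4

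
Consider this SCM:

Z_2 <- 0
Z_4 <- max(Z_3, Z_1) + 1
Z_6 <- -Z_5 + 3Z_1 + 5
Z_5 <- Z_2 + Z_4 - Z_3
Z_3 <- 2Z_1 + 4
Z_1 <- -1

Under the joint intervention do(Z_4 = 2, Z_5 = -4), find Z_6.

6

The joint intervention fixes Z_4 = 2, Z_5 = -4, removing each variable's own equation.
Z_6 = -Z_5 + 3Z_1 + 5  [with Z_5=-4, Z_1=-1]  = 6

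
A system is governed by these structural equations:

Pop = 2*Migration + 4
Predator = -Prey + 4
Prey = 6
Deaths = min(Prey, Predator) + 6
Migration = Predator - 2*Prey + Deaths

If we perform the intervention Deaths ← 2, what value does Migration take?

The intervention breaks the incoming arrows to Deaths: Deaths = min(Prey, Predator) + 6 no longer applies, and Deaths = 2.
Predator = -Prey + 4  [with Prey=6]  = -2
Migration = Predator - 2*Prey + Deaths  [with Predator=-2, Prey=6, Deaths=2]  = -12

-12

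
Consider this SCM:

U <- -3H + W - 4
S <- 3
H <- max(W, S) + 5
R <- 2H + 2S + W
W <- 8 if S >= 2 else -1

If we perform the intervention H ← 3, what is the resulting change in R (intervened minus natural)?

-20

The intervention breaks the incoming arrows to H: H <- max(W, S) + 5 no longer applies, and H = 3.
W = 8 if S >= 2 else -1  [with S=3]  = 8
R = 2H + 2S + W  [with H=3, S=3, W=8]  = 20
Without intervention: W = 8 if S >= 2 else -1  [with S=3]  = 8; H = max(W, S) + 5  [with W=8, S=3]  = 13; R = 2H + 2S + W  [with H=13, S=3, W=8]  = 40.
Change = 20 − 40 = -20.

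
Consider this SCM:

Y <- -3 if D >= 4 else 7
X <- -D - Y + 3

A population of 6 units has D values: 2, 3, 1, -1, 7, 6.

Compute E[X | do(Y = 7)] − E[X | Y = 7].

The intervention sets Y=7 in all 6 units regardless of D. Recomputing X per unit gives -6, -7, -5, -3, -11, -10; average -7.
Observing Y=7 restricts to units where Y's equation naturally yields 7: D ∈ {2, 3, 1, -1}. In that subpopulation X = -6, -7, -5, -3, mean -5.25.
Difference = -7 − (-5.25) = -1.75.

-1.75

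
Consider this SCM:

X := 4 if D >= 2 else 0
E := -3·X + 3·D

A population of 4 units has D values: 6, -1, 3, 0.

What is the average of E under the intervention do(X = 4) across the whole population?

-6

do(X=4) breaks X's dependence on D. With X=4 fixed, E across the units is 6, -15, -3, -12, mean -6.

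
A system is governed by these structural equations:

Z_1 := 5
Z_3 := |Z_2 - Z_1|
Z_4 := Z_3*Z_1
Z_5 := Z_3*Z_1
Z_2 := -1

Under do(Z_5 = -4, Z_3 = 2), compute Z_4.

10

Under do(Z_5 = -4, Z_3 = 2), each intervened variable's structural equation is replaced by its fixed value.
Z_4 = Z_3*Z_1  [with Z_3=2, Z_1=5]  = 10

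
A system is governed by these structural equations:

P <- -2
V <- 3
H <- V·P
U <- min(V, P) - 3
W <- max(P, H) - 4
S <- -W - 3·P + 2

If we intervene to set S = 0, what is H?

-6

do(S=0) replaces the equation S <- -W - 3·P + 2 with the constant S = 0.
H is not downstream of the intervention, so its value is determined by the original equations.
H = V·P  [with V=3, P=-2]  = -6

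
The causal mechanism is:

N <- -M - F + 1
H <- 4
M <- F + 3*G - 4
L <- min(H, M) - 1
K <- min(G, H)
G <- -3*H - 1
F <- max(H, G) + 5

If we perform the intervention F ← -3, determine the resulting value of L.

-47

The intervention breaks the incoming arrows to F: F <- max(H, G) + 5 no longer applies, and F = -3.
G = -3*H - 1  [with H=4]  = -13
M = F + 3*G - 4  [with F=-3, G=-13]  = -46
L = min(H, M) - 1  [with H=4, M=-46]  = -47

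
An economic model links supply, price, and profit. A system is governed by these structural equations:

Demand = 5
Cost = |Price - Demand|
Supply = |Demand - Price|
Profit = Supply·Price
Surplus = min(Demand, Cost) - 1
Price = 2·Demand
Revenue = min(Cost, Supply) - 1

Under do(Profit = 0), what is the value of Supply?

5

do(Profit=0) replaces the equation Profit = Supply·Price with the constant Profit = 0.
Supply is not downstream of the intervention, so its value is determined by the original equations.
Price = 2·Demand  [with Demand=5]  = 10
Supply = |Demand - Price|  [with Demand=5, Price=10]  = 5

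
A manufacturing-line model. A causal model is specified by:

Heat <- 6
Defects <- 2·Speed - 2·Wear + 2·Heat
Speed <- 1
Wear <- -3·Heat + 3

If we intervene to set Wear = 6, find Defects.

2

The intervention breaks the incoming arrows to Wear: Wear <- -3·Heat + 3 no longer applies, and Wear = 6.
Defects = 2·Speed - 2·Wear + 2·Heat  [with Speed=1, Wear=6, Heat=6]  = 2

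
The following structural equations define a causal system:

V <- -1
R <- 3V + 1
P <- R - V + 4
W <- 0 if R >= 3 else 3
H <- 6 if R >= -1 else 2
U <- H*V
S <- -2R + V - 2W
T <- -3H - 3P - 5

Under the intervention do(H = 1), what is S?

Under do(H=1), the mechanism H <- 6 if R >= -1 else 2 is discarded; H is fixed at 1.
Since S is not a descendant of the intervened variable, it is unaffected.
R = 3V + 1  [with V=-1]  = -2
W = 0 if R >= 3 else 3  [with R=-2]  = 3
S = -2R + V - 2W  [with R=-2, V=-1, W=3]  = -3

-3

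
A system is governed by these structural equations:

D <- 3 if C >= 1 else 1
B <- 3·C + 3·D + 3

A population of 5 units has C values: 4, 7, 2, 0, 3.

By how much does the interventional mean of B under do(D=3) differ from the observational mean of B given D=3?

-2.4

do(D=3) breaks D's dependence on C. With D=3 fixed, B across the units is 24, 33, 18, 12, 21, mean 21.6.
Observing D=3 restricts to units where D's equation naturally yields 3: C ∈ {4, 7, 2, 3}. In that subpopulation B = 24, 33, 18, 21, mean 24.
Difference = 21.6 − 24 = -2.4.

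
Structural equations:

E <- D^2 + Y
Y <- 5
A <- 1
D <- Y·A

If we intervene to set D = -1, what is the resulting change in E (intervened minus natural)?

-24

The intervention breaks the incoming arrows to D: D <- Y·A no longer applies, and D = -1.
E = D^2 + Y  [with D=-1, Y=5]  = 6
Without intervention: D = Y·A  [with Y=5, A=1]  = 5; E = D^2 + Y  [with D=5, Y=5]  = 30.
Change = 6 − 30 = -24.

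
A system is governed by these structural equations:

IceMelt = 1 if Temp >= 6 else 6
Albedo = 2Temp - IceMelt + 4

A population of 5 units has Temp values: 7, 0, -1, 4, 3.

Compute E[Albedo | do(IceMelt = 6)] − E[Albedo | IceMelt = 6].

2.2

Every unit gets IceMelt=6 under the intervention. Albedo values become 12, -2, -4, 6, 4; E[Albedo|do(IceMelt=6)] = 3.2.
E[Albedo|IceMelt=6] averages over only the 4 units with IceMelt=6 (Temp = 0, -1, 4, 3): Albedo = -2, -4, 6, 4, mean 1.
Difference = 3.2 − 1 = 2.2.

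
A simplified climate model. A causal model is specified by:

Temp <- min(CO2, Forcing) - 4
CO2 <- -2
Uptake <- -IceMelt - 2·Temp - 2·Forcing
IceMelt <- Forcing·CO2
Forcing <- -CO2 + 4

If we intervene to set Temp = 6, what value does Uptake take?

-12

do(Temp=6) replaces the equation Temp <- min(CO2, Forcing) - 4 with the constant Temp = 6.
Forcing = -CO2 + 4  [with CO2=-2]  = 6
IceMelt = Forcing·CO2  [with Forcing=6, CO2=-2]  = -12
Uptake = -IceMelt - 2·Temp - 2·Forcing  [with IceMelt=-12, Temp=6, Forcing=6]  = -12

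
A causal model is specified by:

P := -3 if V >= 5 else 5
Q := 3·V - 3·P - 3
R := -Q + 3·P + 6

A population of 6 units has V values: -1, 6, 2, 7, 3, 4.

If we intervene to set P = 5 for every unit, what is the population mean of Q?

-7.5

Under do(P=5), P's equation is replaced by P=5 for every unit. Per-unit Q: -21, 0, -12, 3, -9, -6. Mean = -7.5.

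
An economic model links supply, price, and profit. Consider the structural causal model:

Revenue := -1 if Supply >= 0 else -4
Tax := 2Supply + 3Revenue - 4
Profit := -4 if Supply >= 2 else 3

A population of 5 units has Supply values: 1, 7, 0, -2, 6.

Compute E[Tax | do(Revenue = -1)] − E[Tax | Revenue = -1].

-2.2

do(Revenue=-1) breaks Revenue's dependence on Supply. With Revenue=-1 fixed, Tax across the units is -5, 7, -7, -11, 5, mean -2.2.
Observing Revenue=-1 restricts to units where Revenue's equation naturally yields -1: Supply ∈ {1, 7, 0, 6}. In that subpopulation Tax = -5, 7, -7, 5, mean 0.
Difference = -2.2 − 0 = -2.2.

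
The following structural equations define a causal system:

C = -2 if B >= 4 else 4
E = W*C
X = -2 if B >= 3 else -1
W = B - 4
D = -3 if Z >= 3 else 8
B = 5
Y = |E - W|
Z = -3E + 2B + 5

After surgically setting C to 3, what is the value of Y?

2

Under do(C=3), the mechanism C = -2 if B >= 4 else 4 is discarded; C is fixed at 3.
W = B - 4  [with B=5]  = 1
E = W*C  [with W=1, C=3]  = 3
Y = |E - W|  [with E=3, W=1]  = 2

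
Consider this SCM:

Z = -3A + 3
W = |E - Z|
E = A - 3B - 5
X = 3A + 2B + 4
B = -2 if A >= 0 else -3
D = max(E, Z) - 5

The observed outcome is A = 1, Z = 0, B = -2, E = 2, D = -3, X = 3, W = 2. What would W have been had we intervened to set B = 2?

The intervention breaks the incoming arrows to B: B = -2 if A >= 0 else -3 no longer applies, and B = 2.
Z = -3A + 3  [with A=1]  = 0
E = A - 3B - 5  [with A=1, B=2]  = -10
W = |E - Z|  [with E=-10, Z=0]  = 10

10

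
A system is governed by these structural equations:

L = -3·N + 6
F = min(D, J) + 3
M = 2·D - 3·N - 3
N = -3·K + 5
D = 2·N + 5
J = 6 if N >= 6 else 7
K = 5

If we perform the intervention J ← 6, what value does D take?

Intervening sets J = 6 and removes its equation (J = 6 if N >= 6 else 7).
No directed path runs from J to D, so D keeps its natural value.
N = -3·K + 5  [with K=5]  = -10
D = 2·N + 5  [with N=-10]  = -15

-15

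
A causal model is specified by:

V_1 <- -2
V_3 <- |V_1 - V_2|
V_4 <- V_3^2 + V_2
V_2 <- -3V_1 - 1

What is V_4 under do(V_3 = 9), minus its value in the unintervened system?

The intervention breaks the incoming arrows to V_3: V_3 <- |V_1 - V_2| no longer applies, and V_3 = 9.
V_2 = -3V_1 - 1  [with V_1=-2]  = 5
V_4 = V_3^2 + V_2  [with V_3=9, V_2=5]  = 86
Without intervention: V_2 = -3V_1 - 1  [with V_1=-2]  = 5; V_3 = |V_1 - V_2|  [with V_1=-2, V_2=5]  = 7; V_4 = V_3^2 + V_2  [with V_3=7, V_2=5]  = 54.
Change = 86 − 54 = 32.

32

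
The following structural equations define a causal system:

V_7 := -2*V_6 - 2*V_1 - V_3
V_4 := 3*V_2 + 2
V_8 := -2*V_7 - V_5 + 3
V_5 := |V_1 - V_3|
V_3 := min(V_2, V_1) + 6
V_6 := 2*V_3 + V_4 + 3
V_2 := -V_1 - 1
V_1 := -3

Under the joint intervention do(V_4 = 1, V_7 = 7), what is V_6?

10

The joint intervention fixes V_4 = 1, V_7 = 7, removing each variable's own equation.
V_2 = -V_1 - 1  [with V_1=-3]  = 2
V_3 = min(V_2, V_1) + 6  [with V_2=2, V_1=-3]  = 3
V_6 = 2*V_3 + V_4 + 3  [with V_3=3, V_4=1]  = 10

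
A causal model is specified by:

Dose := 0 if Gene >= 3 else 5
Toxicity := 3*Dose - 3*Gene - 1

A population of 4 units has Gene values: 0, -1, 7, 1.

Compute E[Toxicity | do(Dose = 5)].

Under do(Dose=5), Dose's equation is replaced by Dose=5 for every unit. Per-unit Toxicity: 14, 17, -7, 11. Mean = 8.75.

8.75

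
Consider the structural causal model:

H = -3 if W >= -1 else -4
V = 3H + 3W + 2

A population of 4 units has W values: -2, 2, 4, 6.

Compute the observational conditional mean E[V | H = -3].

5

Observing H=-3 restricts to units where H's equation naturally yields -3: W ∈ {2, 4, 6}. In that subpopulation V = -1, 5, 11, mean 5.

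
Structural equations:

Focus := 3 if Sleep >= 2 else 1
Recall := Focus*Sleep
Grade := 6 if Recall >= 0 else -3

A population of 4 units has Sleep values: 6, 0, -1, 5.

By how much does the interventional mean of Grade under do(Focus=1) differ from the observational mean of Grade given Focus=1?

do(Focus=1) breaks Focus's dependence on Sleep. With Focus=1 fixed, Grade across the units is 6, 6, -3, 6, mean 3.75.
Observing Focus=1 restricts to units where Focus's equation naturally yields 1: Sleep ∈ {0, -1}. In that subpopulation Grade = 6, -3, mean 1.5.
Difference = 3.75 − 1.5 = 2.25.

2.25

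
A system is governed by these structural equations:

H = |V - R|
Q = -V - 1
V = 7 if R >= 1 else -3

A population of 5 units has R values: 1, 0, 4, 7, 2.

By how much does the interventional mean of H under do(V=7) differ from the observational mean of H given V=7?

0.7

do(V=7) breaks V's dependence on R. With V=7 fixed, H across the units is 6, 7, 3, 0, 5, mean 4.2.
E[H|V=7] averages over only the 4 units with V=7 (R = 1, 4, 7, 2): H = 6, 3, 0, 5, mean 3.5.
Difference = 4.2 − 3.5 = 0.7.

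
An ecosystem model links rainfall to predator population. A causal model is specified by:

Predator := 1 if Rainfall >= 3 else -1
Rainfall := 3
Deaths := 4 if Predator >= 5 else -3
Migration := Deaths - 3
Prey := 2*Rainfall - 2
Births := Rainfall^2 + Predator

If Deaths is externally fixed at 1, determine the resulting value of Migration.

The intervention breaks the incoming arrows to Deaths: Deaths := 4 if Predator >= 5 else -3 no longer applies, and Deaths = 1.
Migration = Deaths - 3  [with Deaths=1]  = -2

-2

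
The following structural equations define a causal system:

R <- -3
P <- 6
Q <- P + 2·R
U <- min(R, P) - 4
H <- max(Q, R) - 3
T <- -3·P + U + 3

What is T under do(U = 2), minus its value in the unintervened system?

9

Under do(U=2), the mechanism U <- min(R, P) - 4 is discarded; U is fixed at 2.
T = -3·P + U + 3  [with P=6, U=2]  = -13
Without intervention: U = min(R, P) - 4  [with R=-3, P=6]  = -7; T = -3·P + U + 3  [with P=6, U=-7]  = -22.
Change = -13 − (-22) = 9.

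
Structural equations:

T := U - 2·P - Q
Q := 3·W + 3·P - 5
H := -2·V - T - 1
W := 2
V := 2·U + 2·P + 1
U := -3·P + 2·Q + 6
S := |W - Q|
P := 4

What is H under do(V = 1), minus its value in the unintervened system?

96

do(V=1) replaces the equation V := 2·U + 2·P + 1 with the constant V = 1.
Q = 3·W + 3·P - 5  [with W=2, P=4]  = 13
U = -3·P + 2·Q + 6  [with P=4, Q=13]  = 20
T = U - 2·P - Q  [with U=20, P=4, Q=13]  = -1
H = -2·V - T - 1  [with V=1, T=-1]  = -2
Without intervention: Q = 3·W + 3·P - 5  [with W=2, P=4]  = 13; U = -3·P + 2·Q + 6  [with P=4, Q=13]  = 20; V = 2·U + 2·P + 1  [with U=20, P=4]  = 49; T = U - 2·P - Q  [with U=20, P=4, Q=13]  = -1; H = -2·V - T - 1  [with V=49, T=-1]  = -98.
Change = -2 − (-98) = 96.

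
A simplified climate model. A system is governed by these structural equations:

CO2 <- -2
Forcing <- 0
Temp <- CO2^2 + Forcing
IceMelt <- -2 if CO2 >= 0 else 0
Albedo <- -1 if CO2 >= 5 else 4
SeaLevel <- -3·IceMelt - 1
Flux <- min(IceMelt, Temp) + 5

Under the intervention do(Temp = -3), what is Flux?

The intervention breaks the incoming arrows to Temp: Temp <- CO2^2 + Forcing no longer applies, and Temp = -3.
IceMelt = -2 if CO2 >= 0 else 0  [with CO2=-2]  = 0
Flux = min(IceMelt, Temp) + 5  [with IceMelt=0, Temp=-3]  = 2

2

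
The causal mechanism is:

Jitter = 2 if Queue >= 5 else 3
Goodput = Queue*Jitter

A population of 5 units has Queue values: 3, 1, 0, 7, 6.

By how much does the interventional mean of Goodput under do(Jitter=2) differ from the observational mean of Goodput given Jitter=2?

do(Jitter=2) breaks Jitter's dependence on Queue. With Jitter=2 fixed, Goodput across the units is 6, 2, 0, 14, 12, mean 6.8.
Conditioning on Jitter=2 selects the 2 unit(s) with Queue ∈ {7, 6}. Their Goodput values: 14, 12. Mean = 13.
Difference = 6.8 − 13 = -6.2.

-6.2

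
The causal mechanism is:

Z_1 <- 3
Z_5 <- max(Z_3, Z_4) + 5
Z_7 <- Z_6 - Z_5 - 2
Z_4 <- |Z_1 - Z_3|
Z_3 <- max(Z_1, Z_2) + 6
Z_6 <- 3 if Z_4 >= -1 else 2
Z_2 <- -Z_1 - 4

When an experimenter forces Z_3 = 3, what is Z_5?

do(Z_3=3) replaces the equation Z_3 <- max(Z_1, Z_2) + 6 with the constant Z_3 = 3.
Z_4 = |Z_1 - Z_3|  [with Z_1=3, Z_3=3]  = 0
Z_5 = max(Z_3, Z_4) + 5  [with Z_3=3, Z_4=0]  = 8

8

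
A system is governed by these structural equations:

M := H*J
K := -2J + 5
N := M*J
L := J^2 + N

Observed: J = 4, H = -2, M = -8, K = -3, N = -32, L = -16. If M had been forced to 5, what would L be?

36

The intervention breaks the incoming arrows to M: M := H*J no longer applies, and M = 5.
N = M*J  [with M=5, J=4]  = 20
L = J^2 + N  [with J=4, N=20]  = 36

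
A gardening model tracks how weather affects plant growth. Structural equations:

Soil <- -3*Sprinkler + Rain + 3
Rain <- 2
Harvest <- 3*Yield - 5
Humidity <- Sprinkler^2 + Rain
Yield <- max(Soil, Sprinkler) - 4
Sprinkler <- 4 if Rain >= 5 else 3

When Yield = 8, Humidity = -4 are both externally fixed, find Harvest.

Setting Yield = 8, Humidity = -4 by intervention discards those variables' equations.
Harvest = 3*Yield - 5  [with Yield=8]  = 19

19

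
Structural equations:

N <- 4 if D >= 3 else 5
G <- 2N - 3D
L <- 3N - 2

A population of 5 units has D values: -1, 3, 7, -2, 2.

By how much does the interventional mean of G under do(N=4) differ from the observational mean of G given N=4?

Every unit gets N=4 under the intervention. G values become 11, -1, -13, 14, 2; E[G|do(N=4)] = 2.6.
Observing N=4 restricts to units where N's equation naturally yields 4: D ∈ {3, 7}. In that subpopulation G = -1, -13, mean -7.
Difference = 2.6 − (-7) = 9.6.

9.6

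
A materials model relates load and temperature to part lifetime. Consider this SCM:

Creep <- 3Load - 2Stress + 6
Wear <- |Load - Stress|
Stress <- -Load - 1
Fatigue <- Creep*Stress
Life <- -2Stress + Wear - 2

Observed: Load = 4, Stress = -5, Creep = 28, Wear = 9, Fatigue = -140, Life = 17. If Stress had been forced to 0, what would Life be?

Under do(Stress=0), the mechanism Stress <- -Load - 1 is discarded; Stress is fixed at 0.
Wear = |Load - Stress|  [with Load=4, Stress=0]  = 4
Life = -2Stress + Wear - 2  [with Stress=0, Wear=4]  = 2

2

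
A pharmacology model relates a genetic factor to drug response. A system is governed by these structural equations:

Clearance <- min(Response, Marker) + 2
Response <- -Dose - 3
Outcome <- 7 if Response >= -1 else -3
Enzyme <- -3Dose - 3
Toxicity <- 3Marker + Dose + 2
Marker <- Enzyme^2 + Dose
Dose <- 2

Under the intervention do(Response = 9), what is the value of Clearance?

Under do(Response=9), the mechanism Response <- -Dose - 3 is discarded; Response is fixed at 9.
Enzyme = -3Dose - 3  [with Dose=2]  = -9
Marker = Enzyme^2 + Dose  [with Enzyme=-9, Dose=2]  = 83
Clearance = min(Response, Marker) + 2  [with Response=9, Marker=83]  = 11

11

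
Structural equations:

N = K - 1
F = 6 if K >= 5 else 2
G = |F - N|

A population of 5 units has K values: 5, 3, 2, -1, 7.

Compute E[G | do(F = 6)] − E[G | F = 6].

2.8

do(F=6) breaks F's dependence on K. With F=6 fixed, G across the units is 2, 4, 5, 8, 0, mean 3.8.
Conditioning on F=6 selects the 2 unit(s) with K ∈ {5, 7}. Their G values: 2, 0. Mean = 1.
Difference = 3.8 − 1 = 2.8.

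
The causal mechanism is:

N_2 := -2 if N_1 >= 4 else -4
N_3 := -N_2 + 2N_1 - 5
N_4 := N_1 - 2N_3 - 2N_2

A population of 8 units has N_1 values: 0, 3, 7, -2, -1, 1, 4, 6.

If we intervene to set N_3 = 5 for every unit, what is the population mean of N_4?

Every unit gets N_3=5 under the intervention. N_4 values become -2, 1, 1, -4, -3, -1, -2, 0; E[N_4|do(N_3=5)] = -1.25.

-1.25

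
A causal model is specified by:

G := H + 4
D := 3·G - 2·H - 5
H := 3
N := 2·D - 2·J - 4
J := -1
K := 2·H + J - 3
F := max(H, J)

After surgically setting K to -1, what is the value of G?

do(K=-1) replaces the equation K := 2·H + J - 3 with the constant K = -1.
G is not downstream of the intervention, so its value is determined by the original equations.
G = H + 4  [with H=3]  = 7

7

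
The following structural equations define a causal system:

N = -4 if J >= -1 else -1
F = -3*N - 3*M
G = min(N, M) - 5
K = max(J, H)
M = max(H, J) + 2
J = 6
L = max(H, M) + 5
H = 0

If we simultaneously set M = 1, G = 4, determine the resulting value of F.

Setting M = 1, G = 4 by intervention discards those variables' equations.
N = -4 if J >= -1 else -1  [with J=6]  = -4
F = -3*N - 3*M  [with N=-4, M=1]  = 9

9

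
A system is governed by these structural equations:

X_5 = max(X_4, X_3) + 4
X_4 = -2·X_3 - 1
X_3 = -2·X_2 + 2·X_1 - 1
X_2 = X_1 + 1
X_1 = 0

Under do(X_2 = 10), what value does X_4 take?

Under do(X_2=10), the mechanism X_2 = X_1 + 1 is discarded; X_2 is fixed at 10.
X_3 = -2·X_2 + 2·X_1 - 1  [with X_2=10, X_1=0]  = -21
X_4 = -2·X_3 - 1  [with X_3=-21]  = 41

41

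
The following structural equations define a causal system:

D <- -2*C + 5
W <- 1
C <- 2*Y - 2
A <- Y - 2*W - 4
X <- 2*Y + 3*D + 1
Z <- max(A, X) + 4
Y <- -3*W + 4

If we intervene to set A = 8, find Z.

Intervening sets A = 8 and removes its equation (A <- Y - 2*W - 4).
Y = -3*W + 4  [with W=1]  = 1
C = 2*Y - 2  [with Y=1]  = 0
D = -2*C + 5  [with C=0]  = 5
X = 2*Y + 3*D + 1  [with Y=1, D=5]  = 18
Z = max(A, X) + 4  [with A=8, X=18]  = 22

22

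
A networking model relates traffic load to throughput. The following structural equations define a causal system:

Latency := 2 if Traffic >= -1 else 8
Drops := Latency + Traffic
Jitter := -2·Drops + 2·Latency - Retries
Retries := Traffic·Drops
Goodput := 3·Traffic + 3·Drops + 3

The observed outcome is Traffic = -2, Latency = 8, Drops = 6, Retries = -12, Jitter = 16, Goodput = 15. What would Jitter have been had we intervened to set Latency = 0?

0

do(Latency=0) replaces the equation Latency := 2 if Traffic >= -1 else 8 with the constant Latency = 0.
Drops = Latency + Traffic  [with Latency=0, Traffic=-2]  = -2
Retries = Traffic·Drops  [with Traffic=-2, Drops=-2]  = 4
Jitter = -2·Drops + 2·Latency - Retries  [with Drops=-2, Latency=0, Retries=4]  = 0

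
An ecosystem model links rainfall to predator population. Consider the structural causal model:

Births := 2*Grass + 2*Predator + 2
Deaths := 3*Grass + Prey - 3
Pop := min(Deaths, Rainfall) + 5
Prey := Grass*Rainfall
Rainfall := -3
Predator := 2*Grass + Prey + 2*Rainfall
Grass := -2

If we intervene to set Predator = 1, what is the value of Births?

0

Intervening sets Predator = 1 and removes its equation (Predator := 2*Grass + Prey + 2*Rainfall).
Births = 2*Grass + 2*Predator + 2  [with Grass=-2, Predator=1]  = 0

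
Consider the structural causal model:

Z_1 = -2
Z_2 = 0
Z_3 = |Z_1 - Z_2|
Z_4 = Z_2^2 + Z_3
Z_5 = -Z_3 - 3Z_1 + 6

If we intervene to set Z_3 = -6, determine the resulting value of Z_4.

The intervention breaks the incoming arrows to Z_3: Z_3 = |Z_1 - Z_2| no longer applies, and Z_3 = -6.
Z_4 = Z_2^2 + Z_3  [with Z_2=0, Z_3=-6]  = -6

-6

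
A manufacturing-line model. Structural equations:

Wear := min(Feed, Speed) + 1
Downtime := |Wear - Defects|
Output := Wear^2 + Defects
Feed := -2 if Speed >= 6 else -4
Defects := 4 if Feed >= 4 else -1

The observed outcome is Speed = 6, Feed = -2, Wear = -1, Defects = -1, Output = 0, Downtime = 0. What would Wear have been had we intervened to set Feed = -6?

-5

The intervention breaks the incoming arrows to Feed: Feed := -2 if Speed >= 6 else -4 no longer applies, and Feed = -6.
Wear = min(Feed, Speed) + 1  [with Feed=-6, Speed=6]  = -5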